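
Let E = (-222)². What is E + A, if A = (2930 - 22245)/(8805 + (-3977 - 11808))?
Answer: 68804327/1396 ≈ 49287.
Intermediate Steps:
E = 49284
A = 3863/1396 (A = -19315/(8805 - 15785) = -19315/(-6980) = -19315*(-1/6980) = 3863/1396 ≈ 2.7672)
E + A = 49284 + 3863/1396 = 68804327/1396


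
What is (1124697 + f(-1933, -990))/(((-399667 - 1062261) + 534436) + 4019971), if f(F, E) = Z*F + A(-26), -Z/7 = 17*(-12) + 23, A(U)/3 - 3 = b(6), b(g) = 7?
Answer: -1324384/3092479 ≈ -0.42826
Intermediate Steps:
A(U) = 30 (A(U) = 9 + 3*7 = 9 + 21 = 30)
Z = 1267 (Z = -7*(17*(-12) + 23) = -7*(-204 + 23) = -7*(-181) = 1267)
f(F, E) = 30 + 1267*F (f(F, E) = 1267*F + 30 = 30 + 1267*F)
(1124697 + f(-1933, -990))/(((-399667 - 1062261) + 534436) + 4019971) = (1124697 + (30 + 1267*(-1933)))/(((-399667 - 1062261) + 534436) + 4019971) = (1124697 + (30 - 2449111))/((-1461928 + 534436) + 4019971) = (1124697 - 2449081)/(-927492 + 4019971) = -1324384/3092479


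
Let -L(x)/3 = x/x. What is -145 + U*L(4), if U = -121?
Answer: 218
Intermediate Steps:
L(x) = -3 (L(x) = -3*x/x = -3*1 = -3)
-145 + U*L(4) = -145 - 121*(-3) = -145 + 363 = 218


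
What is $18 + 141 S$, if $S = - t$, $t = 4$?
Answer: $-546$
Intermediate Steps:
$S = -4$ ($S = \left(-1\right) 4 = -4$)
$18 + 141 S = 18 + 141 \left(-4\right) = 18 - 564 = -546$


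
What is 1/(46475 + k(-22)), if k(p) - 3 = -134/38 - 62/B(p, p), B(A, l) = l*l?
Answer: 4598/213689041 ≈ 2.1517e-5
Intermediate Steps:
B(A, l) = l²
k(p) = -10/19 - 62/p² (k(p) = 3 + (-134/38 - 62/p²) = 3 + (-134*1/38 - 62/p²) = 3 + (-67/19 - 62/p²) = -10/19 - 62/p²)
1/(46475 + k(-22)) = 1/(46475 + (-10/19 - 62/(-22)²)) = 1/(46475 + (-10/19 - 62*1/484)) = 1/(46475 + (-10/19 - 31/242)) = 1/(46475 - 3009/4598) = 1/(213689041/4598) = 4598/213689041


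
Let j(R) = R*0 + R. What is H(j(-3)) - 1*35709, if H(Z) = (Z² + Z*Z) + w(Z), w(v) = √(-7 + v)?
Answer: -35691 + I*√10 ≈ -35691.0 + 3.1623*I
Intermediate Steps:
j(R) = R (j(R) = 0 + R = R)
H(Z) = √(-7 + Z) + 2*Z² (H(Z) = (Z² + Z*Z) + √(-7 + Z) = (Z² + Z²) + √(-7 + Z) = 2*Z² + √(-7 + Z) = √(-7 + Z) + 2*Z²)
H(j(-3)) - 1*35709 = (√(-7 - 3) + 2*(-3)²) - 1*35709 = (√(-10) + 2*9) - 35709 = (I*√10 + 18) - 35709 = (18 + I*√10) - 35709 = -35691 + I*√10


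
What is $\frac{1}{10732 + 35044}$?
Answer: $\frac{1}{45776} \approx 2.1846 \cdot 10^{-5}$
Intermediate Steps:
$\frac{1}{10732 + 35044} = \frac{1}{45776}$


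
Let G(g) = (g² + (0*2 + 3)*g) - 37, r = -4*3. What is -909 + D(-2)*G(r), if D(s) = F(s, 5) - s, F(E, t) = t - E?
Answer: -270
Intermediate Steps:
r = -12
D(s) = 5 - 2*s (D(s) = (5 - s) - s = 5 - 2*s)
G(g) = -37 + g² + 3*g (G(g) = (g² + (0 + 3)*g) - 37 = (g² + 3*g) - 37 = -37 + g² + 3*g)
-909 + D(-2)*G(r) = -909 + (5 - 2*(-2))*(-37 + (-12)² + 3*(-12)) = -909 + (5 + 4)*(-37 + 144 - 36) = -909 + 9*71 = -909 + 639 = -270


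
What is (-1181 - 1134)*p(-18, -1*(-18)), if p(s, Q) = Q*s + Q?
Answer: 708390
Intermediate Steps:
p(s, Q) = Q + Q*s
(-1181 - 1134)*p(-18, -1*(-18)) = (-1181 - 1134)*((-1*(-18))*(1 - 18)) = -41670*(-17) = -2315*(-306) = 708390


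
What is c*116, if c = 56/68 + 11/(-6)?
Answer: -5974/51 ≈ -117.14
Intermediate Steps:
c = -103/102 (c = 56*(1/68) + 11*(-⅙) = 14/17 - 11/6 = -103/102 ≈ -1.0098)
c*116 = -103/102*116 = -5974/51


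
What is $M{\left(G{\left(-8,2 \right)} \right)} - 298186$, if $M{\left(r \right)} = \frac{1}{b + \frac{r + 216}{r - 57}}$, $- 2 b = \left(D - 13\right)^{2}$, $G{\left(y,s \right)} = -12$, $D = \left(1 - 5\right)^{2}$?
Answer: $- \frac{102277844}{343} \approx -2.9819 \cdot 10^{5}$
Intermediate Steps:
$D = 16$ ($D = \left(-4\right)^{2} = 16$)
$b = - \frac{9}{2}$ ($b = - \frac{\left(16 - 13\right)^{2}}{2} = - \frac{3^{2}}{2} = \left(- \frac{1}{2}\right) 9 = - \frac{9}{2} \approx -4.5$)
$M{\left(r \right)} = \frac{1}{- \frac{9}{2} + \frac{216 + r}{-57 + r}}$ ($M{\left(r \right)} = \frac{1}{- \frac{9}{2} + \frac{r + 216}{r - 57}} = \frac{1}{- \frac{9}{2} + \frac{216 + r}{-57 + r}}$)
$M{\left(G{\left(-8,2 \right)} \right)} - 298186 = \frac{2 \left(-57 - 12\right)}{7 \left(135 - -12\right)} - 298186 = \frac{2}{7} \frac{1}{135 + 12} \left(-69\right) - 298186 = \frac{2}{7} \cdot \frac{1}{147} \left(-69\right) - 298186 = - \frac{46}{343} - 298186 = - \frac{102277844}{343}$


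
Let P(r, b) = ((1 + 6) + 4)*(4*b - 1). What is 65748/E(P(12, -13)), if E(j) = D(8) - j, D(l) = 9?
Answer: 16437/148 ≈ 111.06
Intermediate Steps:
P(r, b) = -11 + 44*b (P(r, b) = (7 + 4)*(-1 + 4*b) = 11*(-1 + 4*b) = -11 + 44*b)
E(j) = 9 - j
65748/E(P(12, -13)) = 65748/(9 - (-11 + 44*(-13))) = 65748/(9 - (-11 - 572)) = 65748/(9 - 1*(-583)) = 65748/(9 + 583) = 65748/592 = 65748*(1/592) = 16437/148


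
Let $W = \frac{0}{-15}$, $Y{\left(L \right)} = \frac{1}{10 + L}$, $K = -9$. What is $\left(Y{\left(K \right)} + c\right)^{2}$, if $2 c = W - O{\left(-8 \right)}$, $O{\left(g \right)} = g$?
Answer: $25$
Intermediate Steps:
$W = 0$ ($W = 0 \left(- \frac{1}{15}\right) = 0$)
$c = 4$ ($c = \frac{0 - -8}{2} = \frac{0 + 8}{2} = \frac{1}{2} \cdot 8 = 4$)
$\left(Y{\left(K \right)} + c\right)^{2} = \left(\frac{1}{10 - 9} + 4\right)^{2} = \left(1^{-1} + 4\right)^{2} = \left(1 + 4\right)^{2} = 5^{2} = 25$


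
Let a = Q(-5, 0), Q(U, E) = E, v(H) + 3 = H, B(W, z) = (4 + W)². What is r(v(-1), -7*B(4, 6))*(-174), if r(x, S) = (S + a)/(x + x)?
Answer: -9744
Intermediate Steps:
v(H) = -3 + H
a = 0
r(x, S) = S/(2*x) (r(x, S) = (S + 0)/(x + x) = S/((2*x)) = S*(1/(2*x)) = S/(2*x))
r(v(-1), -7*B(4, 6))*(-174) = ((-7*(4 + 4)²)/(2*(-3 - 1)))*(-174) = ((½)*(-7*8²)/(-4))*(-174) = ((½)*(-7*64)*(-¼))*(-174) = ((½)*(-448)*(-¼))*(-174) = 56*(-174) = -9744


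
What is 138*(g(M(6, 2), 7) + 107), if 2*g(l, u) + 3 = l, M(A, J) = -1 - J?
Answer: 14352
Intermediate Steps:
g(l, u) = -3/2 + l/2
138*(g(M(6, 2), 7) + 107) = 138*((-3/2 + (-1 - 1*2)/2) + 107) = 138*((-3/2 + (-1 - 2)/2) + 107) = 138*((-3/2 + (1/2)*(-3)) + 107) = 138*((-3/2 - 3/2) + 107) = 138*(-3 + 107) = 138*104 = 14352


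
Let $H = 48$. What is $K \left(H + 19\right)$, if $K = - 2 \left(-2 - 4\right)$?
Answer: $804$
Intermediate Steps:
$K = 12$ ($K = \left(-2\right) \left(-6\right) = 12$)
$K \left(H + 19\right) = 12 \left(48 + 19\right) = 12 \cdot 67 = 804$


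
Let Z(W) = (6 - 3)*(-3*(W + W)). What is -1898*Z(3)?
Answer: 102492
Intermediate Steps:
Z(W) = -18*W (Z(W) = 3*(-6*W) = -18*W)
-1898*Z(3) = -(-34164)*3 = -1898*(-54) = 102492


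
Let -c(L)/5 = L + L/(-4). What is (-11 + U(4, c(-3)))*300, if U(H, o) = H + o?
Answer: 1275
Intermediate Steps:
c(L) = -15*L/4 (c(L) = -5*(L + L/(-4)) = -5*(L + L*(-¼)) = -5*(L - L/4) = -15*L/4)
(-11 + U(4, c(-3)))*300 = (-11 + (4 - 15/4*(-3)))*300 = (-11 + (4 + 45/4))*300 = (-11 + 61/4)*300 = (17/4)*300 = 1275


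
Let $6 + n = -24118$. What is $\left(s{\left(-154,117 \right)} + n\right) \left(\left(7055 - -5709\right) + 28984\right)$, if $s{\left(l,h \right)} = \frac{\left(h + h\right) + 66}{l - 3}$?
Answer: $- \frac{158131738464}{157} \approx -1.0072 \cdot 10^{9}$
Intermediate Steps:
$s{\left(l,h \right)} = \frac{66 + 2 h}{-3 + l}$ ($s{\left(l,h \right)} = \frac{2 h + 66}{-3 + l} = \frac{66 + 2 h}{-3 + l}$)
$n = -24124$ ($n = -6 - 24118 = -24124$)
$\left(s{\left(-154,117 \right)} + n\right) \left(\left(7055 - -5709\right) + 28984\right) = \left(\frac{2 \left(33 + 117\right)}{-3 - 154} - 24124\right) \left(\left(7055 - -5709\right) + 28984\right) = \left(2 \frac{1}{-157} \cdot 150 - 24124\right) \left(\left(7055 + 5709\right) + 28984\right) = \left(2 \left(- \frac{1}{157}\right) 150 - 24124\right) \left(12764 + 28984\right) = \left(- \frac{300}{157} - 24124\right) 41748 = \left(- \frac{3787768}{157}\right) 41748 = - \frac{158131738464}{157}$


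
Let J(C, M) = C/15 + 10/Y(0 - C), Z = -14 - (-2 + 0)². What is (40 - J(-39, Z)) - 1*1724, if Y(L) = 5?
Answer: -8417/5 ≈ -1683.4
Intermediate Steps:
Z = -18 (Z = -14 - 1*(-2)² = -14 - 1*4 = -14 - 4 = -18)
J(C, M) = 2 + C/15 (J(C, M) = C/15 + 10/5 = C*(1/15) + 10*(⅕) = C/15 + 2 = 2 + C/15)
(40 - J(-39, Z)) - 1*1724 = (40 - (2 + (1/15)*(-39))) - 1*1724 = (40 - (2 - 13/5)) - 1724 = (40 - 1*(-⅗)) - 1724 = (40 + ⅗) - 1724 = 203/5 - 1724 = -8417/5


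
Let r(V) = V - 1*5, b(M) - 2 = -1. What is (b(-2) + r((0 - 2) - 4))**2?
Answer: 100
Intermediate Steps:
b(M) = 1 (b(M) = 2 - 1 = 1)
r(V) = -5 + V (r(V) = V - 5 = -5 + V)
(b(-2) + r((0 - 2) - 4))**2 = (1 + (-5 + ((0 - 2) - 4)))**2 = (1 + (-5 + (-2 - 4)))**2 = (1 + (-5 - 6))**2 = (1 - 11)**2 = (-10)**2 = 100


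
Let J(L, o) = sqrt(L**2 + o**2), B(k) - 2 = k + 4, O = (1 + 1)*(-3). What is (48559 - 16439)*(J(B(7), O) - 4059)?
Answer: -130375080 + 32120*sqrt(205) ≈ -1.2992e+8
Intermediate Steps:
O = -6 (O = 2*(-3) = -6)
B(k) = 6 + k (B(k) = 2 + (k + 4) = 2 + (4 + k) = 6 + k)
(48559 - 16439)*(J(B(7), O) - 4059) = (48559 - 16439)*(sqrt((6 + 7)**2 + (-6)**2) - 4059) = 32120*(sqrt(13**2 + 36) - 4059) = 32120*(sqrt(169 + 36) - 4059) = 32120*(sqrt(205) - 4059) = 32120*(-4059 + sqrt(205)) = -130375080 + 32120*sqrt(205)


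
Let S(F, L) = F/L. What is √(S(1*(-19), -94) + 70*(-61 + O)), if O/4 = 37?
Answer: √53813026/94 ≈ 78.040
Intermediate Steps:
O = 148 (O = 4*37 = 148)
√(S(1*(-19), -94) + 70*(-61 + O)) = √((1*(-19))/(-94) + 70*(-61 + 148)) = √(-19*(-1/94) + 70*87) = √(19/94 + 6090) = √(572479/94) = √53813026/94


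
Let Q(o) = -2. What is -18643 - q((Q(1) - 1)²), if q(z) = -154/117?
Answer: -2181077/117 ≈ -18642.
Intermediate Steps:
q(z) = -154/117 (q(z) = -154*1/117 = -154/117)
-18643 - q((Q(1) - 1)²) = -18643 - 1*(-154/117) = -18643 + 154/117 = -2181077/117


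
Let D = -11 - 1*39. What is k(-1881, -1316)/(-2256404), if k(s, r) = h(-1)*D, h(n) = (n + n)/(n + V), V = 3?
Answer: -25/1128202 ≈ -2.2159e-5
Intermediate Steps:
h(n) = 2*n/(3 + n) (h(n) = (n + n)/(n + 3) = (2*n)/(3 + n) = 2*n/(3 + n))
D = -50 (D = -11 - 39 = -50)
k(s, r) = 50 (k(s, r) = (2*(-1)/(3 - 1))*(-50) = (2*(-1)/2)*(-50) = (2*(-1)*(1/2))*(-50) = -1*(-50) = 50)
k(-1881, -1316)/(-2256404) = 50/(-2256404) = 50*(-1/2256404) = -25/1128202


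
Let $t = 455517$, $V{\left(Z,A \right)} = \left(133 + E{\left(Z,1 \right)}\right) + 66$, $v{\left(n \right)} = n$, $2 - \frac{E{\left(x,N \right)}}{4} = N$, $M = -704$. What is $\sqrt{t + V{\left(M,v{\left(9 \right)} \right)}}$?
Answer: $2 \sqrt{113930} \approx 675.07$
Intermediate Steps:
$E{\left(x,N \right)} = 8 - 4 N$
$V{\left(Z,A \right)} = 203$ ($V{\left(Z,A \right)} = \left(133 + \left(8 - 4\right)\right) + 66 = \left(133 + 4\right) + 66 = 137 + 66 = 203$)
$\sqrt{t + V{\left(M,v{\left(9 \right)} \right)}} = \sqrt{455517 + 203} = \sqrt{455720} = 2 \sqrt{113930}$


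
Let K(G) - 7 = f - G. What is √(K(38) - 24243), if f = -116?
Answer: 3*I*√2710 ≈ 156.17*I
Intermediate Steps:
K(G) = -109 - G (K(G) = 7 + (-116 - G) = -109 - G)
√(K(38) - 24243) = √((-109 - 1*38) - 24243) = √((-109 - 38) - 24243) = √(-147 - 24243) = √(-24390) = 3*I*√2710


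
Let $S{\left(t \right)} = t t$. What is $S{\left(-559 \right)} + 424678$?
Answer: $737159$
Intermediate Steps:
$S{\left(t \right)} = t^{2}$
$S{\left(-559 \right)} + 424678 = \left(-559\right)^{2} + 424678 = 312481 + 424678 = 737159$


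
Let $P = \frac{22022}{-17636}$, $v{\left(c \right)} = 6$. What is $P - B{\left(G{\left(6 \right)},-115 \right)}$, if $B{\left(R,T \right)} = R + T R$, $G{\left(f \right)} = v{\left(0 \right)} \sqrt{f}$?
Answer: $- \frac{11011}{8818} + 684 \sqrt{6} \approx 1674.2$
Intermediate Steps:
$P = - \frac{11011}{8818}$ ($P = 22022 \left(- \frac{1}{17636}\right) = - \frac{11011}{8818} \approx -1.2487$)
$G{\left(f \right)} = 6 \sqrt{f}$
$B{\left(R,T \right)} = R + R T$
$P - B{\left(G{\left(6 \right)},-115 \right)} = - \frac{11011}{8818} - 6 \sqrt{6} \left(1 - 115\right) = - \frac{11011}{8818} - 6 \sqrt{6} \left(-114\right) = - \frac{11011}{8818} - - 684 \sqrt{6} = - \frac{11011}{8818} + 684 \sqrt{6}$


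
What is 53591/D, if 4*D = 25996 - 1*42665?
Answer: -214364/16669 ≈ -12.860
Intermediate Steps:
D = -16669/4 (D = (25996 - 1*42665)/4 = (25996 - 42665)/4 = (¼)*(-16669) = -16669/4 ≈ -4167.3)
53591/D = 53591/(-16669/4) = 53591*(-4/16669) = -214364/16669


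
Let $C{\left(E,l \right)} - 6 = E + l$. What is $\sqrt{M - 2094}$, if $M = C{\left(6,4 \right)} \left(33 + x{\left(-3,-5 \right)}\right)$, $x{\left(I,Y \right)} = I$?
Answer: $i \sqrt{1614} \approx 40.175 i$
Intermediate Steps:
$C{\left(E,l \right)} = 6 + E + l$ ($C{\left(E,l \right)} = 6 + \left(E + l\right) = 6 + E + l$)
$M = 480$ ($M = \left(6 + 6 + 4\right) \left(33 - 3\right) = 16 \cdot 30 = 480$)
$\sqrt{M - 2094} = \sqrt{480 - 2094} = \sqrt{-1614} = i \sqrt{1614}$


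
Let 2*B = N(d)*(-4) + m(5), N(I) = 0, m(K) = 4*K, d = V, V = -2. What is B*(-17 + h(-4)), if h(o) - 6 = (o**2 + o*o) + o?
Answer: 170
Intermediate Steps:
d = -2
h(o) = 6 + o + 2*o**2 (h(o) = 6 + ((o**2 + o*o) + o) = 6 + ((o**2 + o**2) + o) = 6 + (2*o**2 + o) = 6 + (o + 2*o**2) = 6 + o + 2*o**2)
B = 10 (B = (0*(-4) + 4*5)/2 = (0 + 20)/2 = (1/2)*20 = 10)
B*(-17 + h(-4)) = 10*(-17 + (6 - 4 + 2*(-4)**2)) = 10*(-17 + (6 - 4 + 2*16)) = 10*(-17 + (6 - 4 + 32)) = 10*(-17 + 34) = 10*17 = 170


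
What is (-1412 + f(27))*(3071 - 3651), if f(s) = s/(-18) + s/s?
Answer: 819250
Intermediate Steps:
f(s) = 1 - s/18 (f(s) = s*(-1/18) + 1 = -s/18 + 1 = 1 - s/18)
(-1412 + f(27))*(3071 - 3651) = (-1412 + (1 - 1/18*27))*(3071 - 3651) = (-1412 + (1 - 3/2))*(-580) = (-1412 - 1/2)*(-580) = -2825/2*(-580) = 819250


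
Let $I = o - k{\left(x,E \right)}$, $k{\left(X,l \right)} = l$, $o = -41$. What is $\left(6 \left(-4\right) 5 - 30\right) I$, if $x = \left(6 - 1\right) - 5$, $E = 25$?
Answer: $9900$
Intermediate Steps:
$x = 0$ ($x = \left(6 - 1\right) - 5 = 5 - 5 = 0$)
$I = -66$ ($I = -41 - 25 = -66$)
$\left(6 \left(-4\right) 5 - 30\right) I = \left(6 \left(-4\right) 5 - 30\right) \left(-66\right) = \left(\left(-24\right) 5 - 30\right) \left(-66\right) = \left(-120 - 30\right) \left(-66\right) = \left(-150\right) \left(-66\right) = 9900$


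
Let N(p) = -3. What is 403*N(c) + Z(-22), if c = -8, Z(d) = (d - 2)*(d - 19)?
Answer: -225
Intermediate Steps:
Z(d) = (-19 + d)*(-2 + d) (Z(d) = (-2 + d)*(-19 + d) = (-19 + d)*(-2 + d))
403*N(c) + Z(-22) = 403*(-3) + (38 + (-22)² - 21*(-22)) = -1209 + (38 + 484 + 462) = -1209 + 984 = -225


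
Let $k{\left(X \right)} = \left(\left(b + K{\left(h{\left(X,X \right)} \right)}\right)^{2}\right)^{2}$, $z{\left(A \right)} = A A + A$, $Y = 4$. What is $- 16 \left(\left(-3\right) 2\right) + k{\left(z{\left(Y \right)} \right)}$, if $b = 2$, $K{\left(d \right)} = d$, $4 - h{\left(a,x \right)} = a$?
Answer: $38512$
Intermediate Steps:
$h{\left(a,x \right)} = 4 - a$
$z{\left(A \right)} = A + A^{2}$ ($z{\left(A \right)} = A^{2} + A = A + A^{2}$)
$k{\left(X \right)} = \left(6 - X\right)^{4}$ ($k{\left(X \right)} = \left(\left(2 - \left(-4 + X\right)\right)^{2}\right)^{2} = \left(\left(6 - X\right)^{2}\right)^{2} = \left(6 - X\right)^{4}$)
$- 16 \left(\left(-3\right) 2\right) + k{\left(z{\left(Y \right)} \right)} = - 16 \left(\left(-3\right) 2\right) + \left(-6 + 4 \left(1 + 4\right)\right)^{4} = \left(-16\right) \left(-6\right) + \left(-6 + 4 \cdot 5\right)^{4} = 96 + \left(-6 + 20\right)^{4} = 96 + 14^{4} = 96 + 38416 = 38512$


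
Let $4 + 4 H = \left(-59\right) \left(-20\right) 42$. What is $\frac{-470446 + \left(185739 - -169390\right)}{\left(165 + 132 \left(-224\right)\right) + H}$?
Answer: $\frac{115317}{17014} \approx 6.7778$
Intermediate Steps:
$H = 12389$ ($H = -1 + \frac{\left(-59\right) \left(-20\right) 42}{4} = -1 + \frac{1180 \cdot 42}{4} = -1 + \frac{1}{4} \cdot 49560 = -1 + 12390 = 12389$)
$\frac{-470446 + \left(185739 - -169390\right)}{\left(165 + 132 \left(-224\right)\right) + H} = \frac{-470446 + \left(185739 - -169390\right)}{\left(165 + 132 \left(-224\right)\right) + 12389} = \frac{-470446 + \left(185739 + 169390\right)}{\left(165 - 29568\right) + 12389} = \frac{-470446 + 355129}{-29403 + 12389} = - \frac{115317}{-17014} = \left(-115317\right) \left(- \frac{1}{17014}\right) = \frac{115317}{17014}$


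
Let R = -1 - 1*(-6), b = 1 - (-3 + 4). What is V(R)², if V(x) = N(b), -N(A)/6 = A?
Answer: 0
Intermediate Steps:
b = 0 (b = 1 - 1*1 = 1 - 1 = 0)
N(A) = -6*A
R = 5 (R = -1 + 6 = 5)
V(x) = 0 (V(x) = -6*0 = 0)
V(R)² = 0² = 0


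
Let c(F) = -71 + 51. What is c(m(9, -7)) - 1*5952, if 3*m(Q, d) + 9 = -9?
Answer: -5972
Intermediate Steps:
m(Q, d) = -6 (m(Q, d) = -3 + (1/3)*(-9) = -3 - 3 = -6)
c(F) = -20
c(m(9, -7)) - 1*5952 = -20 - 1*5952 = -20 - 5952 = -5972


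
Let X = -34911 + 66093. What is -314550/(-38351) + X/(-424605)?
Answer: 44121213956/5428008785 ≈ 8.1284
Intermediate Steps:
X = 31182
-314550/(-38351) + X/(-424605) = -314550/(-38351) + 31182/(-424605) = -314550*(-1/38351) + 31182*(-1/424605) = 314550/38351 - 10394/141535 = 44121213956/5428008785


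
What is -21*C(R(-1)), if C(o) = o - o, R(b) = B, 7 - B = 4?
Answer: 0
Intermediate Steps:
B = 3 (B = 7 - 1*4 = 7 - 4 = 3)
R(b) = 3
C(o) = 0
-21*C(R(-1)) = -21*0 = 0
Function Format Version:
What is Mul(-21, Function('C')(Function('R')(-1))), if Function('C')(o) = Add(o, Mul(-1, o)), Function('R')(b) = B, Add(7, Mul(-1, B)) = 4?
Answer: 0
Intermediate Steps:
B = 3 (B = Add(7, Mul(-1, 4)) = Add(7, -4) = 3)
Function('R')(b) = 3
Function('C')(o) = 0
Mul(-21, Function('C')(Function('R')(-1))) = Mul(-21, 0) = 0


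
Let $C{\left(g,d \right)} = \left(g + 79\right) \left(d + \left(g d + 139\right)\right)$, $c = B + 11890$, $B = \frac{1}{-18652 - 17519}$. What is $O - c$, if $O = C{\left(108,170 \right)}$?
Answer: $\frac{125846613424}{36171} \approx 3.4792 \cdot 10^{6}$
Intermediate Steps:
$B = - \frac{1}{36171}$ ($B = \frac{1}{-36171} = - \frac{1}{36171} \approx -2.7646 \cdot 10^{-5}$)
$c = \frac{430073189}{36171}$ ($c = - \frac{1}{36171} + 11890 = \frac{430073189}{36171} \approx 11890.0$)
$C{\left(g,d \right)} = \left(79 + g\right) \left(139 + d + d g\right)$ ($C{\left(g,d \right)} = \left(79 + g\right) \left(d + \left(d g + 139\right)\right) = \left(79 + g\right) \left(d + \left(139 + d g\right)\right) = \left(79 + g\right) \left(139 + d + d g\right)$)
$O = 3491103$ ($O = 10981 + 79 \cdot 170 + 139 \cdot 108 + 170 \cdot 108^{2} + 80 \cdot 170 \cdot 108 = 10981 + 13430 + 15012 + 170 \cdot 11664 + 1468800 = 10981 + 13430 + 15012 + 1982880 + 1468800 = 3491103$)
$O - c = 3491103 - \frac{430073189}{36171} = \frac{125846613424}{36171}$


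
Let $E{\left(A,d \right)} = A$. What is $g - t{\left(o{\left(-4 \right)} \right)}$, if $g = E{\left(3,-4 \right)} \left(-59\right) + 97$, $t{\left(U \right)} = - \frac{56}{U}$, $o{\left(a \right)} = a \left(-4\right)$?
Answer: $- \frac{153}{2} \approx -76.5$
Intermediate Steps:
$o{\left(a \right)} = - 4 a$
$g = -80$ ($g = 3 \left(-59\right) + 97 = -177 + 97 = -80$)
$g - t{\left(o{\left(-4 \right)} \right)} = -80 - - \frac{56}{\left(-4\right) \left(-4\right)} = -80 - - \frac{56}{16} = -80 - \left(-56\right) \frac{1}{16} = -80 - - \frac{7}{2} = -80 + \frac{7}{2} = - \frac{153}{2}$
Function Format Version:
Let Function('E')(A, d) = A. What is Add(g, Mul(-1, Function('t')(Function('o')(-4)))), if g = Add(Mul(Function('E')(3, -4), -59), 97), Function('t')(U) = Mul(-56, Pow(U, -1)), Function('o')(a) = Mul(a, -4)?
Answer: Rational(-153, 2) ≈ -76.500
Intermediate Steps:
Function('o')(a) = Mul(-4, a)
g = -80 (g = Add(Mul(3, -59), 97) = Add(-177, 97) = -80)
Add(g, Mul(-1, Function('t')(Function('o')(-4)))) = Add(-80, Mul(-1, Mul(-56, Pow(Mul(-4, -4), -1)))) = Add(-80, Mul(-1, Mul(-56, Pow(16, -1)))) = Add(-80, Mul(-1, Mul(-56, Rational(1, 16)))) = Add(-80, Mul(-1, Rational(-7, 2))) = Add(-80, Rational(7, 2)) = Rational(-153, 2)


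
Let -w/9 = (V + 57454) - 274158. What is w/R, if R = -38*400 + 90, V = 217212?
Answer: 2286/7555 ≈ 0.30258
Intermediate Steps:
w = -4572 (w = -9*((217212 + 57454) - 274158) = -9*(274666 - 274158) = -9*508 = -4572)
R = -15110 (R = -15200 + 90 = -15110)
w/R = -4572/(-15110) = -4572*(-1/15110) = 2286/7555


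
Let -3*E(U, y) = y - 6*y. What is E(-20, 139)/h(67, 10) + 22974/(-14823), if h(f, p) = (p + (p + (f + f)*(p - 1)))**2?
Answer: -11509411343/7426698516 ≈ -1.5497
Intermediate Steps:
E(U, y) = 5*y/3 (E(U, y) = -(y - 6*y)/3 = -(-5)*y/3 = 5*y/3)
h(f, p) = (2*p + 2*f*(-1 + p))**2 (h(f, p) = (p + (p + (2*f)*(-1 + p)))**2 = (p + (p + 2*f*(-1 + p)))**2 = (2*p + 2*f*(-1 + p))**2)
E(-20, 139)/h(67, 10) + 22974/(-14823) = ((5/3)*139)/((4*(10 - 1*67 + 67*10)**2)) + 22974/(-14823) = 695/(3*((4*(10 - 67 + 670)**2))) + 22974*(-1/14823) = 695/(3*((4*613**2))) - 7658/4941 = 695/(3*((4*375769))) - 7658/4941 = (695/3)/1503076 - 7658/4941 = (695/3)*(1/1503076) - 7658/4941 = 695/4509228 - 7658/4941 = -11509411343/7426698516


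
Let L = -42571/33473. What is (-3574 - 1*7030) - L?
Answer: -354905121/33473 ≈ -10603.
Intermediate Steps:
L = -42571/33473 (L = -42571*1/33473 = -42571/33473 ≈ -1.2718)
(-3574 - 1*7030) - L = (-3574 - 1*7030) - 1*(-42571/33473) = (-3574 - 7030) + 42571/33473 = -10604 + 42571/33473 = -354905121/33473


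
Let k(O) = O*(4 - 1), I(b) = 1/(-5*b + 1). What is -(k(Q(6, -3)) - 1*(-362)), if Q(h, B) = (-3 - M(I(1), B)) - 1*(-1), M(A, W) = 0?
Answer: -356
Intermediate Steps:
I(b) = 1/(1 - 5*b)
Q(h, B) = -2 (Q(h, B) = (-3 - 1*0) - 1*(-1) = (-3 + 0) + 1 = -3 + 1 = -2)
k(O) = 3*O (k(O) = O*3 = 3*O)
-(k(Q(6, -3)) - 1*(-362)) = -(3*(-2) - 1*(-362)) = -(-6 + 362) = -1*356 = -356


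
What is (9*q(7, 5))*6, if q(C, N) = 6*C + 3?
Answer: 2430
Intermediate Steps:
q(C, N) = 3 + 6*C
(9*q(7, 5))*6 = (9*(3 + 6*7))*6 = (9*(3 + 42))*6 = (9*45)*6 = 405*6 = 2430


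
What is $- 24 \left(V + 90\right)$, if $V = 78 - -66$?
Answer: $-5616$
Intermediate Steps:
$V = 144$ ($V = 78 + 66 = 144$)
$- 24 \left(V + 90\right) = - 24 \left(144 + 90\right) = \left(-24\right) 234 = -5616$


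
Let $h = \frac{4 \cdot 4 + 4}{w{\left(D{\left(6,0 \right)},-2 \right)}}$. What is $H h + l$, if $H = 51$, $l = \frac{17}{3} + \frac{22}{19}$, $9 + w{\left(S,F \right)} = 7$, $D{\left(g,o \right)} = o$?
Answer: $- \frac{28681}{57} \approx -503.18$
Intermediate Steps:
$w{\left(S,F \right)} = -2$ ($w{\left(S,F \right)} = -9 + 7 = -2$)
$l = \frac{389}{57}$ ($l = 17 \cdot \frac{1}{3} + 22 \cdot \frac{1}{19} = \frac{17}{3} + \frac{22}{19} = \frac{389}{57} \approx 6.8246$)
$h = -10$ ($h = \frac{4 \cdot 4 + 4}{-2} = \left(16 + 4\right) \left(- \frac{1}{2}\right) = 20 \left(- \frac{1}{2}\right) = -10$)
$H h + l = 51 \left(-10\right) + \frac{389}{57} = -510 + \frac{389}{57} = - \frac{28681}{57}$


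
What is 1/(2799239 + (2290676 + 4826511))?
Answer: 1/9916426 ≈ 1.0084e-7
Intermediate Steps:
1/(2799239 + (2290676 + 4826511)) = 1/(2799239 + 7117187) = 1/9916426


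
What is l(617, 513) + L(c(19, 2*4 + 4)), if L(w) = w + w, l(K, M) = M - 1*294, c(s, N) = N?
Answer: 243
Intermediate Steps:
l(K, M) = -294 + M (l(K, M) = M - 294 = -294 + M)
L(w) = 2*w
l(617, 513) + L(c(19, 2*4 + 4)) = (-294 + 513) + 2*(2*4 + 4) = 219 + 2*(8 + 4) = 219 + 2*12 = 219 + 24 = 243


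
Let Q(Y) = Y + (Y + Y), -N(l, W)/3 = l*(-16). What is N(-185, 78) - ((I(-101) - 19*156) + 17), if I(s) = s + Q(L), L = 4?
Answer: -5844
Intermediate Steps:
N(l, W) = 48*l (N(l, W) = -3*l*(-16) = -(-48)*l = 48*l)
Q(Y) = 3*Y (Q(Y) = Y + 2*Y = 3*Y)
I(s) = 12 + s (I(s) = s + 3*4 = s + 12 = 12 + s)
N(-185, 78) - ((I(-101) - 19*156) + 17) = 48*(-185) - (((12 - 101) - 19*156) + 17) = -8880 - ((-89 - 2964) + 17) = -8880 - (-3053 + 17) = -8880 - 1*(-3036) = -8880 + 3036 = -5844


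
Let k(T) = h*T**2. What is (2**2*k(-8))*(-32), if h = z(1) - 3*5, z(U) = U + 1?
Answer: 106496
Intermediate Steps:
z(U) = 1 + U
h = -13 (h = (1 + 1) - 3*5 = 2 - 15 = -13)
k(T) = -13*T**2
(2**2*k(-8))*(-32) = (2**2*(-13*(-8)**2))*(-32) = (4*(-13*64))*(-32) = (4*(-832))*(-32) = -3328*(-32) = 106496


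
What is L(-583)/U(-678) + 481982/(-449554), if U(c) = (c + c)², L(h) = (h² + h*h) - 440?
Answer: -16134403875/22961420104 ≈ -0.70267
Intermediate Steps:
L(h) = -440 + 2*h² (L(h) = (h² + h²) - 440 = 2*h² - 440 = -440 + 2*h²)
U(c) = 4*c² (U(c) = (2*c)² = 4*c²)
L(-583)/U(-678) + 481982/(-449554) = (-440 + 2*(-583)²)/((4*(-678)²)) + 481982/(-449554) = (-440 + 2*339889)/((4*459684)) + 481982*(-1/449554) = (-440 + 679778)/1838736 - 240991/224777 = 679338*(1/1838736) - 240991/224777 = 37741/102152 - 240991/224777 = -16134403875/22961420104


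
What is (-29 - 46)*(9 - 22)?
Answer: 975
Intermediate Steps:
(-29 - 46)*(9 - 22) = -75*(-13) = 975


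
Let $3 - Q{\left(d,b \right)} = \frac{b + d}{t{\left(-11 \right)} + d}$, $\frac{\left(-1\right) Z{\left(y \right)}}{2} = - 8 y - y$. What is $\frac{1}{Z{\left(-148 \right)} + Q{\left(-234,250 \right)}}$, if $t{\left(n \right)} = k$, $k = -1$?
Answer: $- \frac{235}{625319} \approx -0.00037581$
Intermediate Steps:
$t{\left(n \right)} = -1$
$Z{\left(y \right)} = 18 y$ ($Z{\left(y \right)} = - 2 \left(- 8 y - y\right) = - 2 \left(- 9 y\right) = 18 y$)
$Q{\left(d,b \right)} = 3 - \frac{b + d}{-1 + d}$
$\frac{1}{Z{\left(-148 \right)} + Q{\left(-234,250 \right)}} = \frac{1}{18 \left(-148\right) + \frac{-3 - 250 + 2 \left(-234\right)}{-1 - 234}} = \frac{1}{-2664 + \frac{-3 - 250 - 468}{-235}} = \frac{1}{-2664 - - \frac{721}{235}} = \frac{1}{-2664 + \frac{721}{235}} = \frac{1}{- \frac{625319}{235}} = - \frac{235}{625319}$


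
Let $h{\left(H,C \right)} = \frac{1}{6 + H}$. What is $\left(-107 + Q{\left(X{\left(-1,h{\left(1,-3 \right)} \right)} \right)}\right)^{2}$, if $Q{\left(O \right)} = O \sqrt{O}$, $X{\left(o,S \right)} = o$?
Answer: $\left(107 + i\right)^{2} \approx 11448.0 + 214.0 i$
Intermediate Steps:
$Q{\left(O \right)} = O^{\frac{3}{2}}$
$\left(-107 + Q{\left(X{\left(-1,h{\left(1,-3 \right)} \right)} \right)}\right)^{2} = \left(-107 + \left(-1\right)^{\frac{3}{2}}\right)^{2} = \left(-107 - i\right)^{2}$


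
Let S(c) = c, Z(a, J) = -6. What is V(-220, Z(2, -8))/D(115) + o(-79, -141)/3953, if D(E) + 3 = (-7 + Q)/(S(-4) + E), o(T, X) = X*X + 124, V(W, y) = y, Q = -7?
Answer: 9574433/1371691 ≈ 6.9800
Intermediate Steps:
o(T, X) = 124 + X² (o(T, X) = X² + 124 = 124 + X²)
D(E) = -3 - 14/(-4 + E) (D(E) = -3 + (-7 - 7)/(-4 + E) = -3 - 14/(-4 + E))
V(-220, Z(2, -8))/D(115) + o(-79, -141)/3953 = -6*(-4 + 115)/(-2 - 3*115) + (124 + (-141)²)/3953 = -6*111/(-2 - 345) + (124 + 19881)*(1/3953) = -6/((1/111)*(-347)) + 20005*(1/3953) = -6/(-347/111) + 20005/3953 = -6*(-111/347) + 20005/3953 = 666/347 + 20005/3953 = 9574433/1371691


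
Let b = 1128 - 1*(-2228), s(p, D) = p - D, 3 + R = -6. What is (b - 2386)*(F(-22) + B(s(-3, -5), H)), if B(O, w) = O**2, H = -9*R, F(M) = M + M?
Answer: -38800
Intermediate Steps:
R = -9 (R = -3 - 6 = -9)
F(M) = 2*M
H = 81 (H = -9*(-9) = 81)
b = 3356 (b = 1128 + 2228 = 3356)
(b - 2386)*(F(-22) + B(s(-3, -5), H)) = (3356 - 2386)*(2*(-22) + (-3 - 1*(-5))**2) = 970*(-44 + (-3 + 5)**2) = 970*(-44 + 2**2) = 970*(-44 + 4) = 970*(-40) = -38800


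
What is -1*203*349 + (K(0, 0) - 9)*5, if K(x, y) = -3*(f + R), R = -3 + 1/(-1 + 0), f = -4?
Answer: -70772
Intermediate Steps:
R = -4 (R = -3 + 1/(-1) = -3 - 1 = -4)
K(x, y) = 24 (K(x, y) = -3*(-4 - 4) = -3*(-8) = 24)
-1*203*349 + (K(0, 0) - 9)*5 = -1*203*349 + (24 - 9)*5 = -203*349 + 15*5 = -70847 + 75 = -70772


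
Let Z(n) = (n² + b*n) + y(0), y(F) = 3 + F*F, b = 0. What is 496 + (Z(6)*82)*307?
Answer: 982282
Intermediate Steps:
y(F) = 3 + F²
Z(n) = 3 + n² (Z(n) = (n² + 0*n) + (3 + 0²) = (n² + 0) + (3 + 0) = n² + 3 = 3 + n²)
496 + (Z(6)*82)*307 = 496 + ((3 + 6²)*82)*307 = 496 + ((3 + 36)*82)*307 = 496 + (39*82)*307 = 496 + 3198*307 = 496 + 981786 = 982282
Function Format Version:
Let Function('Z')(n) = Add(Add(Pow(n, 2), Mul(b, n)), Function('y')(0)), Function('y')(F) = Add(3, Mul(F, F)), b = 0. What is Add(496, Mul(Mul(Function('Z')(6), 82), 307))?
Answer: 982282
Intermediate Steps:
Function('y')(F) = Add(3, Pow(F, 2))
Function('Z')(n) = Add(3, Pow(n, 2)) (Function('Z')(n) = Add(Add(Pow(n, 2), Mul(0, n)), Add(3, Pow(0, 2))) = Add(Add(Pow(n, 2), 0), Add(3, 0)) = Add(Pow(n, 2), 3) = Add(3, Pow(n, 2)))
Add(496, Mul(Mul(Function('Z')(6), 82), 307)) = Add(496, Mul(Mul(Add(3, Pow(6, 2)), 82), 307)) = Add(496, Mul(Mul(Add(3, 36), 82), 307)) = Add(496, Mul(Mul(39, 82), 307)) = Add(496, Mul(3198, 307)) = Add(496, 981786) = 982282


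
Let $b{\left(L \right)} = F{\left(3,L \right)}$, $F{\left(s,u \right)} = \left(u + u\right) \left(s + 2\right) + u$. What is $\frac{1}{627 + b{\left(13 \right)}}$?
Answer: $\frac{1}{770} \approx 0.0012987$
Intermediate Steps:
$F{\left(s,u \right)} = u + 2 u \left(2 + s\right)$ ($F{\left(s,u \right)} = 2 u \left(2 + s\right) + u = u + 2 u \left(2 + s\right)$)
$b{\left(L \right)} = 11 L$ ($b{\left(L \right)} = L \left(5 + 2 \cdot 3\right) = L \left(5 + 6\right) = L 11 = 11 L$)
$\frac{1}{627 + b{\left(13 \right)}} = \frac{1}{627 + 11 \cdot 13} = \frac{1}{627 + 143} = \frac{1}{770}$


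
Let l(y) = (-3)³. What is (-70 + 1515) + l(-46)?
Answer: 1418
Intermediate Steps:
l(y) = -27
(-70 + 1515) + l(-46) = (-70 + 1515) - 27 = 1445 - 27 = 1418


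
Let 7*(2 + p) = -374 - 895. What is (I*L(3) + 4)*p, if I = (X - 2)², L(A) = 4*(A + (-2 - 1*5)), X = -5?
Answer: 1000740/7 ≈ 1.4296e+5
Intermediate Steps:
p = -1283/7 (p = -2 + (-374 - 895)/7 = -2 + (⅐)*(-1269) = -2 - 1269/7 = -1283/7 ≈ -183.29)
L(A) = -28 + 4*A (L(A) = 4*(A + (-2 - 5)) = 4*(A - 7) = 4*(-7 + A) = -28 + 4*A)
I = 49 (I = (-5 - 2)² = (-7)² = 49)
(I*L(3) + 4)*p = (49*(-28 + 4*3) + 4)*(-1283/7) = (49*(-28 + 12) + 4)*(-1283/7) = (49*(-16) + 4)*(-1283/7) = (-784 + 4)*(-1283/7) = -780*(-1283/7) = 1000740/7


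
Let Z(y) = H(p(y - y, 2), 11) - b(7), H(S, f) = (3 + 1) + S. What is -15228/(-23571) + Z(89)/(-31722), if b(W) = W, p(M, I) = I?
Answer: 1988009/3077034 ≈ 0.64608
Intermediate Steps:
H(S, f) = 4 + S
Z(y) = -1 (Z(y) = (4 + 2) - 1*7 = 6 - 7 = -1)
-15228/(-23571) + Z(89)/(-31722) = -15228/(-23571) - 1/(-31722) = -15228*(-1/23571) - 1*(-1/31722) = 188/291 + 1/31722 = 1988009/3077034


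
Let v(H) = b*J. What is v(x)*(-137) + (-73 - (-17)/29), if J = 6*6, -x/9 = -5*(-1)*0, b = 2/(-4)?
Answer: 69414/29 ≈ 2393.6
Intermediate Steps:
b = -½ (b = 2*(-¼) = -½ ≈ -0.50000)
x = 0 (x = -9*(-5*(-1))*0 = -45*0 = -9*0 = 0)
J = 36
v(H) = -18 (v(H) = -½*36 = -18)
v(x)*(-137) + (-73 - (-17)/29) = -18*(-137) + (-73 - (-17)/29) = 2466 + (-73 - (-17)/29) = 2466 + (-73 - 1*(-17/29)) = 2466 + (-73 + 17/29) = 2466 - 2100/29 = 69414/29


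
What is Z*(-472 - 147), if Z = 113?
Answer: -69947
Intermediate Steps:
Z*(-472 - 147) = 113*(-472 - 147) = 113*(-619) = -69947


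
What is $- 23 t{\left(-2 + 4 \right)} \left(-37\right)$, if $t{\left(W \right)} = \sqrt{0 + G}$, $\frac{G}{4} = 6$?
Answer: $1702 \sqrt{6} \approx 4169.0$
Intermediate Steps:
$G = 24$ ($G = 4 \cdot 6 = 24$)
$t{\left(W \right)} = 2 \sqrt{6}$ ($t{\left(W \right)} = \sqrt{0 + 24} = \sqrt{24} = 2 \sqrt{6}$)
$- 23 t{\left(-2 + 4 \right)} \left(-37\right) = - 23 \cdot 2 \sqrt{6} \left(-37\right) = - 46 \sqrt{6} \left(-37\right) = 1702 \sqrt{6}$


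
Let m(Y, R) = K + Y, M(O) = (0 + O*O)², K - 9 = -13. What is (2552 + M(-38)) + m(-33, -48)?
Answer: 2087651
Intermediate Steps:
K = -4 (K = 9 - 13 = -4)
M(O) = O⁴ (M(O) = (0 + O²)² = (O²)² = O⁴)
m(Y, R) = -4 + Y
(2552 + M(-38)) + m(-33, -48) = (2552 + (-38)⁴) + (-4 - 33) = (2552 + 2085136) - 37 = 2087688 - 37 = 2087651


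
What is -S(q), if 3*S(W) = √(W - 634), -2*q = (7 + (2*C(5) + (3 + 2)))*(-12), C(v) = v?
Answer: -I*√502/3 ≈ -7.4685*I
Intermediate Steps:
q = 132 (q = -(7 + (2*5 + (3 + 2)))*(-12)/2 = -(7 + (10 + 5))*(-12)/2 = -(7 + 15)*(-12)/2 = -11*(-12) = -½*(-264) = 132)
S(W) = √(-634 + W)/3 (S(W) = √(W - 634)/3 = √(-634 + W)/3)
-S(q) = -√(-634 + 132)/3 = -√(-502)/3 = -I*√502/3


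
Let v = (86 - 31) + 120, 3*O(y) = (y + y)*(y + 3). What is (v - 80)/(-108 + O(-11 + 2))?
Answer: -95/72 ≈ -1.3194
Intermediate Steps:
O(y) = 2*y*(3 + y)/3 (O(y) = ((y + y)*(y + 3))/3 = ((2*y)*(3 + y))/3 = (2*y*(3 + y))/3 = 2*y*(3 + y)/3)
v = 175 (v = 55 + 120 = 175)
(v - 80)/(-108 + O(-11 + 2)) = (175 - 80)/(-108 + 2*(-11 + 2)*(3 + (-11 + 2))/3) = 95/(-108 + (2/3)*(-9)*(3 - 9)) = 95/(-108 + (2/3)*(-9)*(-6)) = 95/(-108 + 36) = 95/(-72) = 95*(-1/72) = -95/72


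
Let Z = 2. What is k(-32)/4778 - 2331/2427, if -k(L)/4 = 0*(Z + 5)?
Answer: -777/809 ≈ -0.96045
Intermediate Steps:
k(L) = 0 (k(L) = -0*(2 + 5) = -0*7 = -4*0 = 0)
k(-32)/4778 - 2331/2427 = 0/4778 - 2331/2427 = 0*(1/4778) - 2331*1/2427 = 0 - 777/809 = -777/809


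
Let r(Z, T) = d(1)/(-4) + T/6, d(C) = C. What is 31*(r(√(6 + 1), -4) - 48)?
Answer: -18197/12 ≈ -1516.4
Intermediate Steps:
r(Z, T) = -¼ + T/6 (r(Z, T) = 1/(-4) + T/6 = 1*(-¼) + T*(⅙) = -¼ + T/6)
31*(r(√(6 + 1), -4) - 48) = 31*((-¼ + (⅙)*(-4)) - 48) = 31*((-¼ - ⅔) - 48) = 31*(-11/12 - 48) = 31*(-587/12) = -18197/12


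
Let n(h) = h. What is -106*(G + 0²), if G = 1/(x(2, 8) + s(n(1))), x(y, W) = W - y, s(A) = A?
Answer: -106/7 ≈ -15.143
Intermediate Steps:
G = ⅐ (G = 1/((8 - 1*2) + 1) = 1/((8 - 2) + 1) = 1/(6 + 1) = 1/7 = ⅐ ≈ 0.14286)
-106*(G + 0²) = -106*(⅐ + 0²) = -106*(⅐ + 0) = -106*⅐ = -106/7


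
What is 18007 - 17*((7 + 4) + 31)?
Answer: 17293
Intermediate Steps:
18007 - 17*((7 + 4) + 31) = 18007 - 17*(11 + 31) = 18007 - 17*42 = 18007 - 1*714 = 18007 - 714 = 17293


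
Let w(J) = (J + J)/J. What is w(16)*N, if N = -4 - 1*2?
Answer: -12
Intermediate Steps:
w(J) = 2 (w(J) = (2*J)/J = 2)
N = -6 (N = -4 - 2 = -6)
w(16)*N = 2*(-6) = -12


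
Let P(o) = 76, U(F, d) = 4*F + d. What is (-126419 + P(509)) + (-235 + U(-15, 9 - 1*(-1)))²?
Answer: -45118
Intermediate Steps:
U(F, d) = d + 4*F
(-126419 + P(509)) + (-235 + U(-15, 9 - 1*(-1)))² = (-126419 + 76) + (-235 + ((9 - 1*(-1)) + 4*(-15)))² = -126343 + (-235 + ((9 + 1) - 60))² = -126343 + (-235 + (10 - 60))² = -126343 + (-235 - 50)² = -126343 + (-285)² = -126343 + 81225 = -45118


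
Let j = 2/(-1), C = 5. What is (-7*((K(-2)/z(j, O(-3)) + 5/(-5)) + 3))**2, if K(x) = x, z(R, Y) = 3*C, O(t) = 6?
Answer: 38416/225 ≈ 170.74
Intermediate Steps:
j = -2 (j = 2*(-1) = -2)
z(R, Y) = 15 (z(R, Y) = 3*5 = 15)
(-7*((K(-2)/z(j, O(-3)) + 5/(-5)) + 3))**2 = (-7*((-2/15 + 5/(-5)) + 3))**2 = (-7*((-2*1/15 + 5*(-1/5)) + 3))**2 = (-7*((-2/15 - 1) + 3))**2 = (-7*(-17/15 + 3))**2 = (-7*28/15)**2 = (-196/15)**2 = 38416/225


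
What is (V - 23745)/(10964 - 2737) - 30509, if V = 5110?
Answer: -251016178/8227 ≈ -30511.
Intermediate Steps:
(V - 23745)/(10964 - 2737) - 30509 = (5110 - 23745)/(10964 - 2737) - 30509 = -18635/8227 - 30509 = -251016178/8227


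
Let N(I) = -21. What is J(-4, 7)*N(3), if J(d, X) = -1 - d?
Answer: -63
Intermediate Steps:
J(-4, 7)*N(3) = (-1 - 1*(-4))*(-21) = (-1 + 4)*(-21) = 3*(-21) = -63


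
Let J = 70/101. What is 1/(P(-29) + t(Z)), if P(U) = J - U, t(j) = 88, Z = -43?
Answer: 101/11887 ≈ 0.0084967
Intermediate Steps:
J = 70/101 (J = 70*(1/101) = 70/101 ≈ 0.69307)
P(U) = 70/101 - U
1/(P(-29) + t(Z)) = 1/((70/101 - 1*(-29)) + 88) = 1/((70/101 + 29) + 88) = 1/(2999/101 + 88) = 1/(11887/101) = 101/11887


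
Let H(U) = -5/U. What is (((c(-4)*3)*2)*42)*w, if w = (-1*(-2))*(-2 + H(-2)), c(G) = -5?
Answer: -1260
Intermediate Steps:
w = 1 (w = (-1*(-2))*(-2 - 5/(-2)) = 2*(-2 - 5*(-½)) = 2*(-2 + 5/2) = 2*(½) = 1)
(((c(-4)*3)*2)*42)*w = ((-5*3*2)*42)*1 = (-15*2*42)*1 = -30*42*1 = -1260*1 = -1260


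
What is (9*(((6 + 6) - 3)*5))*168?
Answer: 68040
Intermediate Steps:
(9*(((6 + 6) - 3)*5))*168 = (9*((12 - 3)*5))*168 = (9*(9*5))*168 = (9*45)*168 = 405*168 = 68040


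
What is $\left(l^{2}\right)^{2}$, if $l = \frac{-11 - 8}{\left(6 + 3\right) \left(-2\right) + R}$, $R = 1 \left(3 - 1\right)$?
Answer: $\frac{130321}{65536} \approx 1.9885$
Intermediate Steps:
$R = 2$ ($R = 1 \left(3 - 1\right) = 1 \cdot 2 = 2$)
$l = \frac{19}{16}$ ($l = \frac{-11 - 8}{\left(6 + 3\right) \left(-2\right) + 2} = - \frac{19}{9 \left(-2\right) + 2} = - \frac{19}{-18 + 2} = - \frac{19}{-16} = \left(-19\right) \left(- \frac{1}{16}\right) = \frac{19}{16} \approx 1.1875$)
$\left(l^{2}\right)^{2} = \left(\left(\frac{19}{16}\right)^{2}\right)^{2} = \left(\frac{361}{256}\right)^{2} = \frac{130321}{65536}$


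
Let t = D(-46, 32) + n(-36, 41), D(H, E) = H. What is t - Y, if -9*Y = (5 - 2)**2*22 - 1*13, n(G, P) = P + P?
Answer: 509/9 ≈ 56.556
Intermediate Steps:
n(G, P) = 2*P
Y = -185/9 (Y = -((5 - 2)**2*22 - 1*13)/9 = -(3**2*22 - 13)/9 = -(9*22 - 13)/9 = -(198 - 13)/9 = -1/9*185 = -185/9 ≈ -20.556)
t = 36 (t = -46 + 2*41 = -46 + 82 = 36)
t - Y = 36 - 1*(-185/9) = 36 + 185/9 = 509/9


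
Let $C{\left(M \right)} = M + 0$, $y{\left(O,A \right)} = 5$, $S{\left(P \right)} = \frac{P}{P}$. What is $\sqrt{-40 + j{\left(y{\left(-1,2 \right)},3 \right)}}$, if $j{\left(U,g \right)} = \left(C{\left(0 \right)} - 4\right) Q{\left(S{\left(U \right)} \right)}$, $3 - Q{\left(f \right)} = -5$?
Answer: $6 i \sqrt{2} \approx 8.4853 i$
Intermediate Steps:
$S{\left(P \right)} = 1$
$Q{\left(f \right)} = 8$ ($Q{\left(f \right)} = 3 - -5 = 3 + 5 = 8$)
$C{\left(M \right)} = M$
$j{\left(U,g \right)} = -32$ ($j{\left(U,g \right)} = \left(0 - 4\right) 8 = \left(-4\right) 8 = -32$)
$\sqrt{-40 + j{\left(y{\left(-1,2 \right)},3 \right)}} = \sqrt{-40 - 32} = \sqrt{-72} = 6 i \sqrt{2}$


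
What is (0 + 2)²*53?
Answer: 212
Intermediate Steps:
(0 + 2)²*53 = 2²*53 = 4*53 = 212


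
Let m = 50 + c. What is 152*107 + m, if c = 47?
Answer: 16361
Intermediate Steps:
m = 97 (m = 50 + 47 = 97)
152*107 + m = 152*107 + 97 = 16264 + 97 = 16361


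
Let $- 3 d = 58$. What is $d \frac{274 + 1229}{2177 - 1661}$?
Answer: $- \frac{4843}{86} \approx -56.314$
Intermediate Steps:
$d = - \frac{58}{3}$ ($d = \left(- \frac{1}{3}\right) 58 = - \frac{58}{3} \approx -19.333$)
$d \frac{274 + 1229}{2177 - 1661} = - \frac{58 \frac{274 + 1229}{2177 - 1661}}{3} = - \frac{58 \cdot \frac{1503}{516}}{3} = - \frac{58 \cdot 1503 \cdot \frac{1}{516}}{3} = \left(- \frac{58}{3}\right) \frac{501}{172} = - \frac{4843}{86}$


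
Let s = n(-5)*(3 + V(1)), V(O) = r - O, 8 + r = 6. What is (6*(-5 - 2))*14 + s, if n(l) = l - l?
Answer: -588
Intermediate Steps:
r = -2 (r = -8 + 6 = -2)
V(O) = -2 - O
n(l) = 0
s = 0 (s = 0*(3 + (-2 - 1*1)) = 0*(3 + (-2 - 1)) = 0*(3 - 3) = 0*0 = 0)
(6*(-5 - 2))*14 + s = (6*(-5 - 2))*14 + 0 = (6*(-7))*14 + 0 = -42*14 + 0 = -588 + 0 = -588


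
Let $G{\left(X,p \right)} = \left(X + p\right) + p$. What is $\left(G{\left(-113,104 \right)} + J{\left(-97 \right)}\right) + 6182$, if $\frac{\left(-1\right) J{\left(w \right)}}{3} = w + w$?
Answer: $6859$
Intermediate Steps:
$J{\left(w \right)} = - 6 w$ ($J{\left(w \right)} = - 3 \left(w + w\right) = - 3 \cdot 2 w = - 6 w$)
$G{\left(X,p \right)} = X + 2 p$
$\left(G{\left(-113,104 \right)} + J{\left(-97 \right)}\right) + 6182 = \left(\left(-113 + 2 \cdot 104\right) - -582\right) + 6182 = \left(\left(-113 + 208\right) + 582\right) + 6182 = \left(95 + 582\right) + 6182 = 677 + 6182 = 6859$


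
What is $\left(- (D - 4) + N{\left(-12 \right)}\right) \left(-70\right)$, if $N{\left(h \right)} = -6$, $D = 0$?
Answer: $140$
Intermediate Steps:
$\left(- (D - 4) + N{\left(-12 \right)}\right) \left(-70\right) = \left(- (0 - 4) - 6\right) \left(-70\right) = \left(\left(-1\right) \left(-4\right) - 6\right) \left(-70\right) = \left(4 - 6\right) \left(-70\right) = \left(-2\right) \left(-70\right) = 140$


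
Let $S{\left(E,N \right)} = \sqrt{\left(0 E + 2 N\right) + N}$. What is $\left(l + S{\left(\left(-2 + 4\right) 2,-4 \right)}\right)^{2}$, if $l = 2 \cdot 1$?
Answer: $-8 + 8 i \sqrt{3} \approx -8.0 + 13.856 i$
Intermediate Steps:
$S{\left(E,N \right)} = \sqrt{3} \sqrt{N}$ ($S{\left(E,N \right)} = \sqrt{\left(0 + 2 N\right) + N} = \sqrt{2 N + N} = \sqrt{3 N} = \sqrt{3} \sqrt{N}$)
$l = 2$
$\left(l + S{\left(\left(-2 + 4\right) 2,-4 \right)}\right)^{2} = \left(2 + \sqrt{3} \sqrt{-4}\right)^{2} = \left(2 + \sqrt{3} \cdot 2 i\right)^{2} = \left(2 + 2 i \sqrt{3}\right)^{2}$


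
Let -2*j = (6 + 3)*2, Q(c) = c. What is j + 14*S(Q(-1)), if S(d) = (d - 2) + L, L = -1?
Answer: -65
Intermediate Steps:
j = -9 (j = -(6 + 3)*2/2 = -9*2/2 = -1/2*18 = -9)
S(d) = -3 + d (S(d) = (d - 2) - 1 = (-2 + d) - 1 = -3 + d)
j + 14*S(Q(-1)) = -9 + 14*(-3 - 1) = -9 + 14*(-4) = -9 - 56 = -65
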